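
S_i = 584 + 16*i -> [584, 600, 616, 632, 648]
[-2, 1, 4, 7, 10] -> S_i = -2 + 3*i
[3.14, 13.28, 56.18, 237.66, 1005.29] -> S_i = 3.14*4.23^i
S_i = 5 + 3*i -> [5, 8, 11, 14, 17]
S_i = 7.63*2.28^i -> [7.63, 17.4, 39.66, 90.43, 206.19]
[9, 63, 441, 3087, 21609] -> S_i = 9*7^i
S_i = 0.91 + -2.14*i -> [0.91, -1.23, -3.37, -5.51, -7.65]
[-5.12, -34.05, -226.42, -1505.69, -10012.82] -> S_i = -5.12*6.65^i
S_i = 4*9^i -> [4, 36, 324, 2916, 26244]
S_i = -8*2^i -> [-8, -16, -32, -64, -128]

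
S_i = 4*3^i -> [4, 12, 36, 108, 324]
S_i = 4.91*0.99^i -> [4.91, 4.86, 4.81, 4.76, 4.72]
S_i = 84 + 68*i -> [84, 152, 220, 288, 356]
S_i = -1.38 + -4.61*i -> [-1.38, -5.99, -10.6, -15.21, -19.82]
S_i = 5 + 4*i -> [5, 9, 13, 17, 21]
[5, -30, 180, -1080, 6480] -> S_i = 5*-6^i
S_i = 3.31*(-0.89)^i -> [3.31, -2.95, 2.62, -2.33, 2.08]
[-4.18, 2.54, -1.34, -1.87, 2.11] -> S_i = Random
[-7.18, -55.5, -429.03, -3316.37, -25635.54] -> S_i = -7.18*7.73^i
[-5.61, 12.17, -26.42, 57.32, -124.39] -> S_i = -5.61*(-2.17)^i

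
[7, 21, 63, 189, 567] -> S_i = 7*3^i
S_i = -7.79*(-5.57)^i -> [-7.79, 43.39, -241.68, 1346.18, -7498.22]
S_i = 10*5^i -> [10, 50, 250, 1250, 6250]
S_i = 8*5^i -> [8, 40, 200, 1000, 5000]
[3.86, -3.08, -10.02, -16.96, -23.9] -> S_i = 3.86 + -6.94*i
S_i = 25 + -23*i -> [25, 2, -21, -44, -67]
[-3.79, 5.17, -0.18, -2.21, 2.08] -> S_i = Random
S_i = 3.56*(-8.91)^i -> [3.56, -31.72, 282.62, -2518.16, 22436.79]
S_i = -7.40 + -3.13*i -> [-7.4, -10.53, -13.66, -16.79, -19.92]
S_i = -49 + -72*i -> [-49, -121, -193, -265, -337]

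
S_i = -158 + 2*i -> [-158, -156, -154, -152, -150]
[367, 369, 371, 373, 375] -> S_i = 367 + 2*i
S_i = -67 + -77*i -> [-67, -144, -221, -298, -375]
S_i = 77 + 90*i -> [77, 167, 257, 347, 437]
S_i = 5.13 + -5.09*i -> [5.13, 0.04, -5.05, -10.14, -15.23]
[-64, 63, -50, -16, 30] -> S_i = Random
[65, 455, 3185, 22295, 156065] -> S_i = 65*7^i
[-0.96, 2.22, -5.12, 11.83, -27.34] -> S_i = -0.96*(-2.31)^i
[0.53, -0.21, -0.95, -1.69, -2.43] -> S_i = 0.53 + -0.74*i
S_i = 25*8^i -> [25, 200, 1600, 12800, 102400]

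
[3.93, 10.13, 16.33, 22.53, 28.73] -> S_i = 3.93 + 6.20*i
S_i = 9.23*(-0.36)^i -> [9.23, -3.32, 1.2, -0.43, 0.16]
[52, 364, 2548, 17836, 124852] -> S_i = 52*7^i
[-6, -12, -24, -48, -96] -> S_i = -6*2^i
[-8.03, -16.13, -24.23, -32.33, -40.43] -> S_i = -8.03 + -8.10*i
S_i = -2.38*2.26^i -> [-2.38, -5.38, -12.16, -27.47, -62.09]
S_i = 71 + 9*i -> [71, 80, 89, 98, 107]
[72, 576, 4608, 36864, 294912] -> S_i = 72*8^i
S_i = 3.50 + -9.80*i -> [3.5, -6.3, -16.1, -25.9, -35.7]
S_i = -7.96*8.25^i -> [-7.96, -65.67, -541.78, -4469.66, -36874.73]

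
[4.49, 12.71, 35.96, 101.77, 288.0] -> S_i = 4.49*2.83^i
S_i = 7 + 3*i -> [7, 10, 13, 16, 19]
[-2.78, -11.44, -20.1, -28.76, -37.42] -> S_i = -2.78 + -8.66*i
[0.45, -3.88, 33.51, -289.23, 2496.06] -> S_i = 0.45*(-8.63)^i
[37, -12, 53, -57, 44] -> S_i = Random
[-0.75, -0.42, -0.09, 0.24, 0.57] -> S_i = -0.75 + 0.33*i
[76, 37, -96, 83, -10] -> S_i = Random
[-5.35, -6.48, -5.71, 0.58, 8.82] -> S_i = Random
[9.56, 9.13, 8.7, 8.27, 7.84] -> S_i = 9.56 + -0.43*i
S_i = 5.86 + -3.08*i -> [5.86, 2.78, -0.3, -3.38, -6.46]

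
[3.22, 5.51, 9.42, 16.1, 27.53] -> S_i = 3.22*1.71^i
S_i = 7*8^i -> [7, 56, 448, 3584, 28672]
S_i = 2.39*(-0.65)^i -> [2.39, -1.55, 1.01, -0.66, 0.43]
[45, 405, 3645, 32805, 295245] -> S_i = 45*9^i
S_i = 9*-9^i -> [9, -81, 729, -6561, 59049]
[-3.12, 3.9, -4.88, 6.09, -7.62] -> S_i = -3.12*(-1.25)^i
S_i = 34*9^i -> [34, 306, 2754, 24786, 223074]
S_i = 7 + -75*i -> [7, -68, -143, -218, -293]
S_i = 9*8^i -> [9, 72, 576, 4608, 36864]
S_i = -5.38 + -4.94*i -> [-5.38, -10.32, -15.26, -20.2, -25.14]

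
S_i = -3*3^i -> [-3, -9, -27, -81, -243]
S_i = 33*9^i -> [33, 297, 2673, 24057, 216513]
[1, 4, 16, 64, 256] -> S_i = 1*4^i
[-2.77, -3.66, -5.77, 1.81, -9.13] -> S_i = Random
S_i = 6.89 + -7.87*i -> [6.89, -0.98, -8.85, -16.72, -24.59]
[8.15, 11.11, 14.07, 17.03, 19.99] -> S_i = 8.15 + 2.96*i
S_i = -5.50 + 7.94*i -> [-5.5, 2.44, 10.38, 18.32, 26.26]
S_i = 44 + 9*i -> [44, 53, 62, 71, 80]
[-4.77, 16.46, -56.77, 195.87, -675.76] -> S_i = -4.77*(-3.45)^i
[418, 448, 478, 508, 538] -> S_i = 418 + 30*i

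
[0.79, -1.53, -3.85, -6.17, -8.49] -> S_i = 0.79 + -2.32*i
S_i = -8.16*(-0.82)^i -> [-8.16, 6.69, -5.49, 4.5, -3.69]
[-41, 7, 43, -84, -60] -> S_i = Random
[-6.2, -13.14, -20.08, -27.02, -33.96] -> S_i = -6.20 + -6.94*i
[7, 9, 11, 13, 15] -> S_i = 7 + 2*i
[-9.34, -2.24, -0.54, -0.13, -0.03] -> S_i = -9.34*0.24^i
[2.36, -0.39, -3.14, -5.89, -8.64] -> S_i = 2.36 + -2.75*i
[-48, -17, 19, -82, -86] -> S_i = Random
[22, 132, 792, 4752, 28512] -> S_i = 22*6^i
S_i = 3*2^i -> [3, 6, 12, 24, 48]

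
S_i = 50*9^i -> [50, 450, 4050, 36450, 328050]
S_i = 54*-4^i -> [54, -216, 864, -3456, 13824]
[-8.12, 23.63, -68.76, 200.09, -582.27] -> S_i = -8.12*(-2.91)^i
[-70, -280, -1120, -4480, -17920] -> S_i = -70*4^i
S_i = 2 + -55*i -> [2, -53, -108, -163, -218]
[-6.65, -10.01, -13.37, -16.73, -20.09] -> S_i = -6.65 + -3.36*i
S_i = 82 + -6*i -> [82, 76, 70, 64, 58]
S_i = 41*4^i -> [41, 164, 656, 2624, 10496]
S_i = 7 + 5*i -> [7, 12, 17, 22, 27]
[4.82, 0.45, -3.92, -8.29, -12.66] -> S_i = 4.82 + -4.37*i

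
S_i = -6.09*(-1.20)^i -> [-6.09, 7.31, -8.77, 10.52, -12.63]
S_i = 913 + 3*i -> [913, 916, 919, 922, 925]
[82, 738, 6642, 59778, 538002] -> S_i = 82*9^i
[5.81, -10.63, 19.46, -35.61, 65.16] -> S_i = 5.81*(-1.83)^i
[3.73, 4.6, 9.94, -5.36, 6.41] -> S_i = Random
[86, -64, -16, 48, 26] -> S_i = Random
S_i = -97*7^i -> [-97, -679, -4753, -33271, -232897]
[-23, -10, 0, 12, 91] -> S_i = Random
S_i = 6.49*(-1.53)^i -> [6.49, -9.93, 15.19, -23.24, 35.56]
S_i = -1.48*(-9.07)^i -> [-1.48, 13.42, -121.75, 1104.29, -10015.92]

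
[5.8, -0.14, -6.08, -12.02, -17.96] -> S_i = 5.80 + -5.94*i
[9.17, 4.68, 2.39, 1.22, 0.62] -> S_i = 9.17*0.51^i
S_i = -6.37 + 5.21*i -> [-6.37, -1.16, 4.05, 9.26, 14.47]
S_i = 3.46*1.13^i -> [3.46, 3.91, 4.42, 4.99, 5.64]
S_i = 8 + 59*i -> [8, 67, 126, 185, 244]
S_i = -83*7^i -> [-83, -581, -4067, -28469, -199283]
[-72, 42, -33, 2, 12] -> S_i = Random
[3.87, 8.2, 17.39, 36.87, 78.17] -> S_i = 3.87*2.12^i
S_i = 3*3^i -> [3, 9, 27, 81, 243]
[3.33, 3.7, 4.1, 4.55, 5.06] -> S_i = 3.33*1.11^i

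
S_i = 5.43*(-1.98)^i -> [5.43, -10.75, 21.29, -42.15, 83.46]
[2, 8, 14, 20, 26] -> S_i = 2 + 6*i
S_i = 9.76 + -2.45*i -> [9.76, 7.31, 4.86, 2.41, -0.04]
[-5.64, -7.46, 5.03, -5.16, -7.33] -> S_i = Random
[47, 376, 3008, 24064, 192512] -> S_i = 47*8^i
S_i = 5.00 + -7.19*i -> [5.0, -2.19, -9.38, -16.57, -23.76]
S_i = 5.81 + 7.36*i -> [5.81, 13.17, 20.53, 27.89, 35.25]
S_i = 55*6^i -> [55, 330, 1980, 11880, 71280]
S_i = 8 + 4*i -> [8, 12, 16, 20, 24]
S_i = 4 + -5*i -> [4, -1, -6, -11, -16]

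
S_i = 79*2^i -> [79, 158, 316, 632, 1264]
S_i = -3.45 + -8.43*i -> [-3.45, -11.88, -20.31, -28.74, -37.17]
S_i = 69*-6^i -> [69, -414, 2484, -14904, 89424]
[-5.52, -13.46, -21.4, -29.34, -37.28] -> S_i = -5.52 + -7.94*i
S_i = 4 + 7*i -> [4, 11, 18, 25, 32]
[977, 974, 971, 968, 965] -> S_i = 977 + -3*i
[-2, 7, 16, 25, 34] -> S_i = -2 + 9*i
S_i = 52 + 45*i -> [52, 97, 142, 187, 232]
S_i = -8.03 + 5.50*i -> [-8.03, -2.53, 2.97, 8.47, 13.97]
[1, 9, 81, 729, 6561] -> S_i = 1*9^i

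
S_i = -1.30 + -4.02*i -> [-1.3, -5.32, -9.34, -13.36, -17.38]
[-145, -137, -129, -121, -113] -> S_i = -145 + 8*i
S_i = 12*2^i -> [12, 24, 48, 96, 192]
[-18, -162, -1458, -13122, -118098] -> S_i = -18*9^i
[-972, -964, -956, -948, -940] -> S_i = -972 + 8*i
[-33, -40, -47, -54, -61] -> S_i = -33 + -7*i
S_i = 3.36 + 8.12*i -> [3.36, 11.48, 19.6, 27.72, 35.84]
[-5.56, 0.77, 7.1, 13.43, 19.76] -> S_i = -5.56 + 6.33*i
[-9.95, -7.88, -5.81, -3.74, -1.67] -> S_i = -9.95 + 2.07*i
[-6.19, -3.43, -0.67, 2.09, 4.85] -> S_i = -6.19 + 2.76*i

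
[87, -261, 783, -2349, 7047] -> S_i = 87*-3^i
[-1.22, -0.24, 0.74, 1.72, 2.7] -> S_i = -1.22 + 0.98*i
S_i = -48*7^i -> [-48, -336, -2352, -16464, -115248]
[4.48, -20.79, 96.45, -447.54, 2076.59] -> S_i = 4.48*(-4.64)^i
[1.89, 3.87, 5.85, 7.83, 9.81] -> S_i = 1.89 + 1.98*i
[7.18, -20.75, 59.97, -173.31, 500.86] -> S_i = 7.18*(-2.89)^i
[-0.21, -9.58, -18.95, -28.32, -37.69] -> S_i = -0.21 + -9.37*i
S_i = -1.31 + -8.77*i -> [-1.31, -10.08, -18.85, -27.62, -36.39]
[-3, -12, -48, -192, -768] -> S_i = -3*4^i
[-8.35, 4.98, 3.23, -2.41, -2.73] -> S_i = Random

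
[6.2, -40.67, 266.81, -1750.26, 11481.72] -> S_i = 6.20*(-6.56)^i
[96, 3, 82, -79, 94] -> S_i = Random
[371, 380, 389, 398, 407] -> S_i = 371 + 9*i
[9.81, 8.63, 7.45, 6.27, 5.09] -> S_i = 9.81 + -1.18*i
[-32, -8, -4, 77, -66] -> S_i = Random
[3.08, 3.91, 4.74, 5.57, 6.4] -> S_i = 3.08 + 0.83*i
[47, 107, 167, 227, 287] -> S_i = 47 + 60*i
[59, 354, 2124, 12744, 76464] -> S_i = 59*6^i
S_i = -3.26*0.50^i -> [-3.26, -1.63, -0.82, -0.41, -0.2]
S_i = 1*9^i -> [1, 9, 81, 729, 6561]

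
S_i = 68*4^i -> [68, 272, 1088, 4352, 17408]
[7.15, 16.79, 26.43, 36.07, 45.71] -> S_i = 7.15 + 9.64*i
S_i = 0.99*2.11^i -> [0.99, 2.09, 4.41, 9.3, 19.62]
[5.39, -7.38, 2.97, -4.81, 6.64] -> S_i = Random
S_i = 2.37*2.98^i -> [2.37, 7.06, 21.05, 62.72, 186.9]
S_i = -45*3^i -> [-45, -135, -405, -1215, -3645]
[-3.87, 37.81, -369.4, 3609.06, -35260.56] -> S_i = -3.87*(-9.77)^i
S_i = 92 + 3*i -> [92, 95, 98, 101, 104]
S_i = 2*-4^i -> [2, -8, 32, -128, 512]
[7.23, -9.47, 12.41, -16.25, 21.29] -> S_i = 7.23*(-1.31)^i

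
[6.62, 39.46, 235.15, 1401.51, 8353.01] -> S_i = 6.62*5.96^i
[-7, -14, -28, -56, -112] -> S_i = -7*2^i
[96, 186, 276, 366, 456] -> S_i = 96 + 90*i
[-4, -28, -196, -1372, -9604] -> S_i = -4*7^i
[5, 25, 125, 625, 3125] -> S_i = 5*5^i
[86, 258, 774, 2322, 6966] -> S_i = 86*3^i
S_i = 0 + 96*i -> [0, 96, 192, 288, 384]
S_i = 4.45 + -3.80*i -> [4.45, 0.65, -3.15, -6.95, -10.75]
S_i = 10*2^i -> [10, 20, 40, 80, 160]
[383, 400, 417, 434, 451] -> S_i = 383 + 17*i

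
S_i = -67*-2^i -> [-67, 134, -268, 536, -1072]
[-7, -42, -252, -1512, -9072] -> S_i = -7*6^i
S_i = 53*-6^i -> [53, -318, 1908, -11448, 68688]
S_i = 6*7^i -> [6, 42, 294, 2058, 14406]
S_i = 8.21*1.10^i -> [8.21, 9.03, 9.93, 10.93, 12.02]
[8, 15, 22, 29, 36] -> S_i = 8 + 7*i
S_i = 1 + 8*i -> [1, 9, 17, 25, 33]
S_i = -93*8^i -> [-93, -744, -5952, -47616, -380928]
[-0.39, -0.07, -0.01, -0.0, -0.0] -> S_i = -0.39*0.17^i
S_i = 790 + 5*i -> [790, 795, 800, 805, 810]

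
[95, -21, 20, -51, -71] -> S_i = Random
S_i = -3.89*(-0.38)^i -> [-3.89, 1.48, -0.56, 0.21, -0.08]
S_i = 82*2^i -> [82, 164, 328, 656, 1312]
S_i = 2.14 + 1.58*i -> [2.14, 3.72, 5.3, 6.88, 8.46]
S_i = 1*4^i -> [1, 4, 16, 64, 256]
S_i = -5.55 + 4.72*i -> [-5.55, -0.83, 3.89, 8.61, 13.33]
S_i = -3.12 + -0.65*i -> [-3.12, -3.77, -4.42, -5.07, -5.72]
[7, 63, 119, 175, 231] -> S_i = 7 + 56*i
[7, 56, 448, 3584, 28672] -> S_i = 7*8^i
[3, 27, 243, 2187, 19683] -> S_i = 3*9^i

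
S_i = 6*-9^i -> [6, -54, 486, -4374, 39366]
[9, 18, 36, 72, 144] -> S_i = 9*2^i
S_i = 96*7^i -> [96, 672, 4704, 32928, 230496]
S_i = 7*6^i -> [7, 42, 252, 1512, 9072]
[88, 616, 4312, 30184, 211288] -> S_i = 88*7^i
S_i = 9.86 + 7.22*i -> [9.86, 17.08, 24.3, 31.52, 38.74]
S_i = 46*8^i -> [46, 368, 2944, 23552, 188416]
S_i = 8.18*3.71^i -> [8.18, 30.35, 112.59, 417.71, 1549.7]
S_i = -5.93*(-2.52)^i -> [-5.93, 14.94, -37.66, 94.9, -239.14]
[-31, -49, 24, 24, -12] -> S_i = Random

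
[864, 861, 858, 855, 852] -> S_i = 864 + -3*i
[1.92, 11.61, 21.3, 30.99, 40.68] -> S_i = 1.92 + 9.69*i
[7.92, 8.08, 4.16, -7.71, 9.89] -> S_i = Random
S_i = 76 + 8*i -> [76, 84, 92, 100, 108]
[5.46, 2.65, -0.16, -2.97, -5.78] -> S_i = 5.46 + -2.81*i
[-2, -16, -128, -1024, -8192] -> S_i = -2*8^i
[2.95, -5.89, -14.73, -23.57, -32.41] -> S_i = 2.95 + -8.84*i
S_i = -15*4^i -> [-15, -60, -240, -960, -3840]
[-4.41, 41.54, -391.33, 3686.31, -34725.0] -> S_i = -4.41*(-9.42)^i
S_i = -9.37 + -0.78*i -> [-9.37, -10.15, -10.93, -11.71, -12.49]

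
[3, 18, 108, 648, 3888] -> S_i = 3*6^i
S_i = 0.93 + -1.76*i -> [0.93, -0.83, -2.59, -4.35, -6.11]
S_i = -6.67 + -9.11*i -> [-6.67, -15.78, -24.89, -34.0, -43.11]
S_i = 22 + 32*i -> [22, 54, 86, 118, 150]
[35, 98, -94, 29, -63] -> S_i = Random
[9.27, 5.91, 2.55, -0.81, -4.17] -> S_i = 9.27 + -3.36*i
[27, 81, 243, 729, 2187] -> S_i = 27*3^i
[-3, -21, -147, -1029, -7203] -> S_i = -3*7^i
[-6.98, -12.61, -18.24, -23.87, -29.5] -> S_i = -6.98 + -5.63*i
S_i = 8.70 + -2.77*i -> [8.7, 5.93, 3.16, 0.39, -2.38]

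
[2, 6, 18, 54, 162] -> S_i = 2*3^i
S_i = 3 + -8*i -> [3, -5, -13, -21, -29]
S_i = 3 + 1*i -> [3, 4, 5, 6, 7]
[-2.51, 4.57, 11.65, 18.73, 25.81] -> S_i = -2.51 + 7.08*i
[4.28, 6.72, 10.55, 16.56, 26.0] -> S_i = 4.28*1.57^i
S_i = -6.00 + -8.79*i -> [-6.0, -14.79, -23.58, -32.37, -41.16]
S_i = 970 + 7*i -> [970, 977, 984, 991, 998]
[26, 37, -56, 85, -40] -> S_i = Random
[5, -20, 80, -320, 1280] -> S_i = 5*-4^i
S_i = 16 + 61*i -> [16, 77, 138, 199, 260]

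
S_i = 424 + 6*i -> [424, 430, 436, 442, 448]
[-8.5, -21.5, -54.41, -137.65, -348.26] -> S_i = -8.50*2.53^i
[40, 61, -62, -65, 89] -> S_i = Random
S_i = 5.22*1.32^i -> [5.22, 6.89, 9.1, 12.01, 15.85]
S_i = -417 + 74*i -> [-417, -343, -269, -195, -121]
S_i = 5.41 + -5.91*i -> [5.41, -0.5, -6.41, -12.32, -18.23]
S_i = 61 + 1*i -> [61, 62, 63, 64, 65]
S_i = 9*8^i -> [9, 72, 576, 4608, 36864]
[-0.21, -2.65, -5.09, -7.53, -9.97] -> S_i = -0.21 + -2.44*i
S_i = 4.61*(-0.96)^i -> [4.61, -4.43, 4.25, -4.08, 3.92]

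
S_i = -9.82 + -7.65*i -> [-9.82, -17.47, -25.12, -32.77, -40.42]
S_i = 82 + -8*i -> [82, 74, 66, 58, 50]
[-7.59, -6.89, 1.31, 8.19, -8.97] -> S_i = Random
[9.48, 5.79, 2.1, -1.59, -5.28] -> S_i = 9.48 + -3.69*i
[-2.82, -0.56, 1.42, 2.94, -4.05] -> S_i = Random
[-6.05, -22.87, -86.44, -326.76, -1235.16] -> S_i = -6.05*3.78^i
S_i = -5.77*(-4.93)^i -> [-5.77, 28.45, -140.24, 691.38, -3408.5]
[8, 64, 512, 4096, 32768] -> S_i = 8*8^i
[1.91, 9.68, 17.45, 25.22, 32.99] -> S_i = 1.91 + 7.77*i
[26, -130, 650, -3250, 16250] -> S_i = 26*-5^i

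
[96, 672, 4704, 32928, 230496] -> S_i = 96*7^i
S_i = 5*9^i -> [5, 45, 405, 3645, 32805]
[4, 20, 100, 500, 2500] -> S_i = 4*5^i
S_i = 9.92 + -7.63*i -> [9.92, 2.29, -5.34, -12.97, -20.6]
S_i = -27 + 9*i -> [-27, -18, -9, 0, 9]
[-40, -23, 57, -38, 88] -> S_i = Random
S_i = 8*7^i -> [8, 56, 392, 2744, 19208]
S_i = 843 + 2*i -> [843, 845, 847, 849, 851]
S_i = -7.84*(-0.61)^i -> [-7.84, 4.78, -2.92, 1.78, -1.09]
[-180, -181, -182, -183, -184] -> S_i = -180 + -1*i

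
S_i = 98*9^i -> [98, 882, 7938, 71442, 642978]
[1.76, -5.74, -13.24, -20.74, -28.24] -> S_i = 1.76 + -7.50*i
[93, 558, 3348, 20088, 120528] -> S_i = 93*6^i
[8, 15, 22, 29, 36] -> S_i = 8 + 7*i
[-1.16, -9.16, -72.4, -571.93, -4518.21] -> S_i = -1.16*7.90^i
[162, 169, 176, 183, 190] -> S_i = 162 + 7*i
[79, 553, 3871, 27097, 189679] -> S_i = 79*7^i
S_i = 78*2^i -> [78, 156, 312, 624, 1248]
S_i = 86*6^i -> [86, 516, 3096, 18576, 111456]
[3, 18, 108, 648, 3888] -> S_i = 3*6^i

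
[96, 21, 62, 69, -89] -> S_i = Random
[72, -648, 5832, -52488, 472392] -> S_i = 72*-9^i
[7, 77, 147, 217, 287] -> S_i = 7 + 70*i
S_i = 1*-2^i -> [1, -2, 4, -8, 16]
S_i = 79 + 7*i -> [79, 86, 93, 100, 107]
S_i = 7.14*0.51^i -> [7.14, 3.64, 1.86, 0.95, 0.48]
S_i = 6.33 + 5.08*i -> [6.33, 11.41, 16.49, 21.57, 26.65]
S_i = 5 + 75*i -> [5, 80, 155, 230, 305]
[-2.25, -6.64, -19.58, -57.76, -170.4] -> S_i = -2.25*2.95^i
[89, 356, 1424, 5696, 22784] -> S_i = 89*4^i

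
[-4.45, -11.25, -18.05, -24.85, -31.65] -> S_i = -4.45 + -6.80*i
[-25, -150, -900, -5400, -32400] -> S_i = -25*6^i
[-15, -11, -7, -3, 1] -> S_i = -15 + 4*i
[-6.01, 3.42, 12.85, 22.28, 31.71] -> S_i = -6.01 + 9.43*i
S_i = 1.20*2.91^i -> [1.2, 3.49, 10.16, 29.57, 86.05]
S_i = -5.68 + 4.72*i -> [-5.68, -0.96, 3.76, 8.48, 13.2]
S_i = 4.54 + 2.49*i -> [4.54, 7.03, 9.52, 12.01, 14.5]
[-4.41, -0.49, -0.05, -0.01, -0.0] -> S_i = -4.41*0.11^i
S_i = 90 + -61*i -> [90, 29, -32, -93, -154]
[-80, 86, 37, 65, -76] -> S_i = Random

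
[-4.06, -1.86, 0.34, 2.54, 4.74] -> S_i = -4.06 + 2.20*i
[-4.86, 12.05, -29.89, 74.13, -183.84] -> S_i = -4.86*(-2.48)^i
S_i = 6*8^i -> [6, 48, 384, 3072, 24576]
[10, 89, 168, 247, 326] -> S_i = 10 + 79*i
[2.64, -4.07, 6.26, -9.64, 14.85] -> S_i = 2.64*(-1.54)^i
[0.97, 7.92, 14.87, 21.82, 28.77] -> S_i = 0.97 + 6.95*i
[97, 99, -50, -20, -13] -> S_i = Random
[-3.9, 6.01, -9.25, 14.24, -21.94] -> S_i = -3.90*(-1.54)^i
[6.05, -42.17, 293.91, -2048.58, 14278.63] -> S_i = 6.05*(-6.97)^i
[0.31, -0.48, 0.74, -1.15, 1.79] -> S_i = 0.31*(-1.55)^i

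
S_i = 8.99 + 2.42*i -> [8.99, 11.41, 13.83, 16.25, 18.67]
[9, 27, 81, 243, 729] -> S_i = 9*3^i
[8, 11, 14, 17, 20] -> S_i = 8 + 3*i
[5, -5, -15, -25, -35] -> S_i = 5 + -10*i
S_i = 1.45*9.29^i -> [1.45, 13.47, 125.14, 1162.56, 10800.18]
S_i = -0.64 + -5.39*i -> [-0.64, -6.03, -11.42, -16.81, -22.2]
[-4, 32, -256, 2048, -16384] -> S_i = -4*-8^i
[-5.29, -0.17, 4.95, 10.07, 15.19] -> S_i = -5.29 + 5.12*i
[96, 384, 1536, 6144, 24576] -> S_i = 96*4^i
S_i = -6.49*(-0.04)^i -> [-6.49, 0.26, -0.01, 0.0, -0.0]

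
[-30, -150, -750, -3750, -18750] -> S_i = -30*5^i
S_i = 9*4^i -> [9, 36, 144, 576, 2304]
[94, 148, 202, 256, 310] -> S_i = 94 + 54*i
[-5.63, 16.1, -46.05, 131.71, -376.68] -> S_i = -5.63*(-2.86)^i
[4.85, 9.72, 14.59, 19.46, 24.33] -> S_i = 4.85 + 4.87*i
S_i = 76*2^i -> [76, 152, 304, 608, 1216]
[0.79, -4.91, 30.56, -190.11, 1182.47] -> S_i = 0.79*(-6.22)^i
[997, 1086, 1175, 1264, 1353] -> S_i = 997 + 89*i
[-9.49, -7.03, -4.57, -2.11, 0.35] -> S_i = -9.49 + 2.46*i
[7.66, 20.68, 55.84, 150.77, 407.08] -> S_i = 7.66*2.70^i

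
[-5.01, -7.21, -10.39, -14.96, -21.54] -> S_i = -5.01*1.44^i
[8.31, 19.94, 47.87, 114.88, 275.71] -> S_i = 8.31*2.40^i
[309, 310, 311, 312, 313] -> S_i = 309 + 1*i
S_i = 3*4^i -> [3, 12, 48, 192, 768]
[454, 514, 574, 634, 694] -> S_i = 454 + 60*i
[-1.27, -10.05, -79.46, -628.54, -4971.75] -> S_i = -1.27*7.91^i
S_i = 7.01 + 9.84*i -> [7.01, 16.85, 26.69, 36.53, 46.37]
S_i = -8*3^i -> [-8, -24, -72, -216, -648]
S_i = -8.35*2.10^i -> [-8.35, -17.54, -36.82, -77.33, -162.39]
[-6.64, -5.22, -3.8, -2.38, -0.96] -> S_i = -6.64 + 1.42*i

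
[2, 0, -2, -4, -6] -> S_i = 2 + -2*i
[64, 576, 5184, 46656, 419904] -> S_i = 64*9^i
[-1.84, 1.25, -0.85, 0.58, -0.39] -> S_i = -1.84*(-0.68)^i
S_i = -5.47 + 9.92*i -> [-5.47, 4.45, 14.37, 24.29, 34.21]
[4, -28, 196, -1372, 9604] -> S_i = 4*-7^i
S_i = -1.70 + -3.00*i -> [-1.7, -4.7, -7.7, -10.7, -13.7]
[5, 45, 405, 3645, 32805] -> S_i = 5*9^i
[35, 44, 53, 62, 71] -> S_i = 35 + 9*i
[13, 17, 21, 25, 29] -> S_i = 13 + 4*i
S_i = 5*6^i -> [5, 30, 180, 1080, 6480]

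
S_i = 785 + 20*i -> [785, 805, 825, 845, 865]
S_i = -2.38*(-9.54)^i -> [-2.38, 22.71, -216.61, 2066.44, -19713.8]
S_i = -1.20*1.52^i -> [-1.2, -1.82, -2.77, -4.21, -6.41]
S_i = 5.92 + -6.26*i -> [5.92, -0.34, -6.6, -12.86, -19.12]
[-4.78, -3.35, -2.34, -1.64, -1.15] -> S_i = -4.78*0.70^i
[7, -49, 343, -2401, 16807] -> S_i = 7*-7^i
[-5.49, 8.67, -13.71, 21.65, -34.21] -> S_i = -5.49*(-1.58)^i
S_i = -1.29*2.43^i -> [-1.29, -3.13, -7.62, -18.51, -44.98]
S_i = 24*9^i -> [24, 216, 1944, 17496, 157464]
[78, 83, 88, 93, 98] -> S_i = 78 + 5*i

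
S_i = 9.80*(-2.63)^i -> [9.8, -25.77, 67.79, -178.28, 468.87]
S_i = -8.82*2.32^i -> [-8.82, -20.46, -47.47, -110.14, -255.52]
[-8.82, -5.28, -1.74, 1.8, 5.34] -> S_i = -8.82 + 3.54*i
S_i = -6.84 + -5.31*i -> [-6.84, -12.15, -17.46, -22.77, -28.08]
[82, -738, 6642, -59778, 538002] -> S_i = 82*-9^i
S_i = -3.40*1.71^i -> [-3.4, -5.81, -9.94, -17.0, -29.07]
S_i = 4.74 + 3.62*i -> [4.74, 8.36, 11.98, 15.6, 19.22]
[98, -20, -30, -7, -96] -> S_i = Random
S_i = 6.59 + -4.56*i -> [6.59, 2.03, -2.53, -7.09, -11.65]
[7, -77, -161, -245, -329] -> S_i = 7 + -84*i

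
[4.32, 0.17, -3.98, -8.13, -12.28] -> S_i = 4.32 + -4.15*i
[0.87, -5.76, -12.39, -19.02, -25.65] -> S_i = 0.87 + -6.63*i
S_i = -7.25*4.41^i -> [-7.25, -31.97, -141.0, -621.8, -2742.16]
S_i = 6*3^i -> [6, 18, 54, 162, 486]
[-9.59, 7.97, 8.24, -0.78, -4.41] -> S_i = Random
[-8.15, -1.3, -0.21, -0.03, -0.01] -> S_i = -8.15*0.16^i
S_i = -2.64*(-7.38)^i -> [-2.64, 19.48, -143.79, 1061.14, -7831.22]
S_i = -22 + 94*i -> [-22, 72, 166, 260, 354]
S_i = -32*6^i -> [-32, -192, -1152, -6912, -41472]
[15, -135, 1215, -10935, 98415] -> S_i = 15*-9^i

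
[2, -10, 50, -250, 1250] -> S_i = 2*-5^i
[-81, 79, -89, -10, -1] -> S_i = Random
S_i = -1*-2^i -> [-1, 2, -4, 8, -16]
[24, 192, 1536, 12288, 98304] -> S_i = 24*8^i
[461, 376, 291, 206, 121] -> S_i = 461 + -85*i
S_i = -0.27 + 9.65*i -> [-0.27, 9.38, 19.03, 28.68, 38.33]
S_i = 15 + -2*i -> [15, 13, 11, 9, 7]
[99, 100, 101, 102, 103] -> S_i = 99 + 1*i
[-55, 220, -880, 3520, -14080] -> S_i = -55*-4^i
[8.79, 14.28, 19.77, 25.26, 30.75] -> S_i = 8.79 + 5.49*i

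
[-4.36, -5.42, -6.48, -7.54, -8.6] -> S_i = -4.36 + -1.06*i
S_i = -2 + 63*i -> [-2, 61, 124, 187, 250]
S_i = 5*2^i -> [5, 10, 20, 40, 80]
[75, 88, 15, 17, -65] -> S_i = Random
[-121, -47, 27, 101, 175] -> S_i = -121 + 74*i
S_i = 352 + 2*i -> [352, 354, 356, 358, 360]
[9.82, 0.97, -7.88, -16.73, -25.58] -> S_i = 9.82 + -8.85*i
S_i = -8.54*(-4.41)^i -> [-8.54, 37.66, -166.09, 732.44, -3230.07]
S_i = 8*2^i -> [8, 16, 32, 64, 128]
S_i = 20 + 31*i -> [20, 51, 82, 113, 144]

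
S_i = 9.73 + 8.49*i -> [9.73, 18.22, 26.71, 35.2, 43.69]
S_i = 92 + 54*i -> [92, 146, 200, 254, 308]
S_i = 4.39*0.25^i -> [4.39, 1.1, 0.27, 0.07, 0.02]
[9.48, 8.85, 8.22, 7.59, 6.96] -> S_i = 9.48 + -0.63*i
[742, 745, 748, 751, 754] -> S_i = 742 + 3*i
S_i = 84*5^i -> [84, 420, 2100, 10500, 52500]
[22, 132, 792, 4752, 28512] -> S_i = 22*6^i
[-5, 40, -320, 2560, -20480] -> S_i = -5*-8^i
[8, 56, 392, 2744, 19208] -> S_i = 8*7^i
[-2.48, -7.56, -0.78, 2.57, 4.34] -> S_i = Random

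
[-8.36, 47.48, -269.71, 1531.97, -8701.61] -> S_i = -8.36*(-5.68)^i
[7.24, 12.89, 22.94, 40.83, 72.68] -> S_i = 7.24*1.78^i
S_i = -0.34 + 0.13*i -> [-0.34, -0.21, -0.08, 0.05, 0.18]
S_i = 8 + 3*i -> [8, 11, 14, 17, 20]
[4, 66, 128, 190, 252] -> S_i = 4 + 62*i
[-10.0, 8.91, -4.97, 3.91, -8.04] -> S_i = Random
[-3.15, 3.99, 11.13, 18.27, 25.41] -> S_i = -3.15 + 7.14*i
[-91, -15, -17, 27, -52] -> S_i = Random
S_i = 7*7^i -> [7, 49, 343, 2401, 16807]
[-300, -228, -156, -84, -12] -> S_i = -300 + 72*i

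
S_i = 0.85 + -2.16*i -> [0.85, -1.31, -3.47, -5.63, -7.79]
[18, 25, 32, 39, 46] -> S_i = 18 + 7*i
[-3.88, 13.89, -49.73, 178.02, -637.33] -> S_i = -3.88*(-3.58)^i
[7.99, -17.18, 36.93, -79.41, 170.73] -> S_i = 7.99*(-2.15)^i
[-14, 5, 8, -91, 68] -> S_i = Random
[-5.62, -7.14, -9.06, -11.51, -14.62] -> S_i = -5.62*1.27^i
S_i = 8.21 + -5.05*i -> [8.21, 3.16, -1.89, -6.94, -11.99]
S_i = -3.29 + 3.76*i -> [-3.29, 0.47, 4.23, 7.99, 11.75]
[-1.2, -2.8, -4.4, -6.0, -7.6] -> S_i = -1.20 + -1.60*i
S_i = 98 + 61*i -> [98, 159, 220, 281, 342]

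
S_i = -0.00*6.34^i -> [-0.0, -0.0, -0.0, -0.0, -0.0]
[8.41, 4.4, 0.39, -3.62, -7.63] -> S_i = 8.41 + -4.01*i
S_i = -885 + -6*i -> [-885, -891, -897, -903, -909]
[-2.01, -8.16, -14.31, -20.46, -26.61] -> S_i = -2.01 + -6.15*i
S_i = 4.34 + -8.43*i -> [4.34, -4.09, -12.52, -20.95, -29.38]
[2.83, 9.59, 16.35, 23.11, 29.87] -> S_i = 2.83 + 6.76*i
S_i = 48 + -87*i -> [48, -39, -126, -213, -300]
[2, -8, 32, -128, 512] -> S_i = 2*-4^i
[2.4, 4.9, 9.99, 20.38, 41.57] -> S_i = 2.40*2.04^i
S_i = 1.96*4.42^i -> [1.96, 8.66, 38.29, 169.25, 748.08]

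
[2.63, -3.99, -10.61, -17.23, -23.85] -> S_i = 2.63 + -6.62*i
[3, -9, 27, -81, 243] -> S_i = 3*-3^i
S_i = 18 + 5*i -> [18, 23, 28, 33, 38]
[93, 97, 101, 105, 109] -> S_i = 93 + 4*i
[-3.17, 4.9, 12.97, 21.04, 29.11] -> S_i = -3.17 + 8.07*i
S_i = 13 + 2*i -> [13, 15, 17, 19, 21]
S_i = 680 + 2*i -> [680, 682, 684, 686, 688]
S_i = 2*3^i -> [2, 6, 18, 54, 162]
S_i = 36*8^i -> [36, 288, 2304, 18432, 147456]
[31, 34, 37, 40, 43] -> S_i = 31 + 3*i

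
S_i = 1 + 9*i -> [1, 10, 19, 28, 37]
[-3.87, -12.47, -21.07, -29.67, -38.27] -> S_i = -3.87 + -8.60*i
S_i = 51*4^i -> [51, 204, 816, 3264, 13056]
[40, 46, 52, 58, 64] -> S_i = 40 + 6*i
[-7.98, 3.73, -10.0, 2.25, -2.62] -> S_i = Random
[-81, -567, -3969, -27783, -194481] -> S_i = -81*7^i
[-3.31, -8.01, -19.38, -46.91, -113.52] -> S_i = -3.31*2.42^i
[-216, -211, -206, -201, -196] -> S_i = -216 + 5*i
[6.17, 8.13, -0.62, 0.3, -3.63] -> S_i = Random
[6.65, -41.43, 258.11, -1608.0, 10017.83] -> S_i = 6.65*(-6.23)^i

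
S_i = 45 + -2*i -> [45, 43, 41, 39, 37]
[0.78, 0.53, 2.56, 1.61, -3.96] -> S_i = Random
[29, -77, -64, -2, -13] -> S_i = Random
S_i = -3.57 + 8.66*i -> [-3.57, 5.09, 13.75, 22.41, 31.07]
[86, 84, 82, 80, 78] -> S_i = 86 + -2*i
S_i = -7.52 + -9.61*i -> [-7.52, -17.13, -26.74, -36.35, -45.96]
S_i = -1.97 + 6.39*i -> [-1.97, 4.42, 10.81, 17.2, 23.59]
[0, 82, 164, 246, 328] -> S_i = 0 + 82*i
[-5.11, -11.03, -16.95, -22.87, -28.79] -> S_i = -5.11 + -5.92*i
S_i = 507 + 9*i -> [507, 516, 525, 534, 543]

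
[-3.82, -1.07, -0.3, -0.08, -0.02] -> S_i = -3.82*0.28^i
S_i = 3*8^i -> [3, 24, 192, 1536, 12288]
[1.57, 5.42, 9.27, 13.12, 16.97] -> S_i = 1.57 + 3.85*i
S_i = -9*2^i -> [-9, -18, -36, -72, -144]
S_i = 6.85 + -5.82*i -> [6.85, 1.03, -4.79, -10.61, -16.43]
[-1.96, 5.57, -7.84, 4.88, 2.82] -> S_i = Random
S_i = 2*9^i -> [2, 18, 162, 1458, 13122]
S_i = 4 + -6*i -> [4, -2, -8, -14, -20]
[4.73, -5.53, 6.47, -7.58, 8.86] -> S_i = 4.73*(-1.17)^i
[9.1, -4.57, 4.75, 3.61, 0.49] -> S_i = Random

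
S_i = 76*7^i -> [76, 532, 3724, 26068, 182476]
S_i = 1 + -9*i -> [1, -8, -17, -26, -35]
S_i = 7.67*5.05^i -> [7.67, 38.73, 195.6, 987.8, 4988.4]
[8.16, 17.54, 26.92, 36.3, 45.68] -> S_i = 8.16 + 9.38*i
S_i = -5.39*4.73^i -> [-5.39, -25.49, -120.59, -570.39, -2697.95]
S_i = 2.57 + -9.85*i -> [2.57, -7.28, -17.13, -26.98, -36.83]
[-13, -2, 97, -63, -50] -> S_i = Random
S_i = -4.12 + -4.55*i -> [-4.12, -8.67, -13.22, -17.77, -22.32]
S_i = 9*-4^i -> [9, -36, 144, -576, 2304]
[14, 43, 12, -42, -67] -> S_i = Random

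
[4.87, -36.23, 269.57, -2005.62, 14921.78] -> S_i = 4.87*(-7.44)^i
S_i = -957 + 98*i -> [-957, -859, -761, -663, -565]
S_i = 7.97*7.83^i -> [7.97, 62.41, 488.63, 3825.99, 29957.49]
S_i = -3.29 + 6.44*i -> [-3.29, 3.15, 9.59, 16.03, 22.47]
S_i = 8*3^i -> [8, 24, 72, 216, 648]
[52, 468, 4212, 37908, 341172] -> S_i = 52*9^i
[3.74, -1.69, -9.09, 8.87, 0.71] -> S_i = Random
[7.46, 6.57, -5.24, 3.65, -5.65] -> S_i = Random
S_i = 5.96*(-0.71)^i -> [5.96, -4.23, 3.0, -2.13, 1.51]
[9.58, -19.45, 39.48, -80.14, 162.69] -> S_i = 9.58*(-2.03)^i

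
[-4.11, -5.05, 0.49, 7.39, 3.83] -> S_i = Random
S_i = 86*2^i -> [86, 172, 344, 688, 1376]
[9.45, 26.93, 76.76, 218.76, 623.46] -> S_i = 9.45*2.85^i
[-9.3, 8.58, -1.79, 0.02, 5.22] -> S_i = Random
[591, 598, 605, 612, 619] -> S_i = 591 + 7*i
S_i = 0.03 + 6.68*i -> [0.03, 6.71, 13.39, 20.07, 26.75]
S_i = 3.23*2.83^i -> [3.23, 9.14, 25.87, 73.21, 207.18]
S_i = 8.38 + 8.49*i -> [8.38, 16.87, 25.36, 33.85, 42.34]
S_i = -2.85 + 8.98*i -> [-2.85, 6.13, 15.11, 24.09, 33.07]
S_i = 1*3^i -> [1, 3, 9, 27, 81]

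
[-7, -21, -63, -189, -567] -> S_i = -7*3^i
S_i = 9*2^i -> [9, 18, 36, 72, 144]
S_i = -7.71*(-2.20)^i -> [-7.71, 16.96, -37.32, 82.1, -180.61]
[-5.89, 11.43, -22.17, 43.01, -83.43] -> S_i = -5.89*(-1.94)^i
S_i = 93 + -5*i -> [93, 88, 83, 78, 73]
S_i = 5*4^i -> [5, 20, 80, 320, 1280]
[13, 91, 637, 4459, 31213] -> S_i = 13*7^i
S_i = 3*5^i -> [3, 15, 75, 375, 1875]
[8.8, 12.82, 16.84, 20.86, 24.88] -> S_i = 8.80 + 4.02*i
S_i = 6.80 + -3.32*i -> [6.8, 3.48, 0.16, -3.16, -6.48]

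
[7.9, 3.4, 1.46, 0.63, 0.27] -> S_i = 7.90*0.43^i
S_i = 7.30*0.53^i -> [7.3, 3.87, 2.05, 1.09, 0.58]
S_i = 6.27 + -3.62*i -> [6.27, 2.65, -0.97, -4.59, -8.21]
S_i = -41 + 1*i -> [-41, -40, -39, -38, -37]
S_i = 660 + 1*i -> [660, 661, 662, 663, 664]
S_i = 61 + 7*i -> [61, 68, 75, 82, 89]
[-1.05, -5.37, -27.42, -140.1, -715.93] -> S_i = -1.05*5.11^i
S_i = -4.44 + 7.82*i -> [-4.44, 3.38, 11.2, 19.02, 26.84]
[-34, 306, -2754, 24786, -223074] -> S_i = -34*-9^i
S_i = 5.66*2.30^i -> [5.66, 13.02, 29.94, 68.87, 158.39]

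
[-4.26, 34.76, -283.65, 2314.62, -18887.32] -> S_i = -4.26*(-8.16)^i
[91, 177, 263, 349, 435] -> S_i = 91 + 86*i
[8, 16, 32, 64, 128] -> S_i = 8*2^i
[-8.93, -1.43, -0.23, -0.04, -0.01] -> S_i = -8.93*0.16^i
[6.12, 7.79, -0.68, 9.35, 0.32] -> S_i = Random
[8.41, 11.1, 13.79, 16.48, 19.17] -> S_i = 8.41 + 2.69*i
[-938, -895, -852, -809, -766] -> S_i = -938 + 43*i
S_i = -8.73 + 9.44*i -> [-8.73, 0.71, 10.15, 19.59, 29.03]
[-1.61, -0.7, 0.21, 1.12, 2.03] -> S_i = -1.61 + 0.91*i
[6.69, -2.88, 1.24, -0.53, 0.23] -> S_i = 6.69*(-0.43)^i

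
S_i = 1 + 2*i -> [1, 3, 5, 7, 9]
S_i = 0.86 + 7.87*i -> [0.86, 8.73, 16.6, 24.47, 32.34]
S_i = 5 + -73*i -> [5, -68, -141, -214, -287]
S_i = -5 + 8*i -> [-5, 3, 11, 19, 27]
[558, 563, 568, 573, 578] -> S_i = 558 + 5*i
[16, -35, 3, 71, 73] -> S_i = Random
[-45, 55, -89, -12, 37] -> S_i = Random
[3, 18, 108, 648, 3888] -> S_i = 3*6^i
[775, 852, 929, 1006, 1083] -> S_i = 775 + 77*i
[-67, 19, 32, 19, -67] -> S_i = Random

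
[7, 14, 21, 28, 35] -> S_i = 7 + 7*i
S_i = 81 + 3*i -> [81, 84, 87, 90, 93]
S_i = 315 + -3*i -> [315, 312, 309, 306, 303]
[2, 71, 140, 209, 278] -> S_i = 2 + 69*i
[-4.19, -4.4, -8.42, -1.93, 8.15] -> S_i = Random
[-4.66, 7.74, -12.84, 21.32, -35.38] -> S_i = -4.66*(-1.66)^i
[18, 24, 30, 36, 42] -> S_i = 18 + 6*i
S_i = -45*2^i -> [-45, -90, -180, -360, -720]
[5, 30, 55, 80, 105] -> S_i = 5 + 25*i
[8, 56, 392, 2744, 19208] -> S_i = 8*7^i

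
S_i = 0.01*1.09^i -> [0.01, 0.01, 0.01, 0.01, 0.01]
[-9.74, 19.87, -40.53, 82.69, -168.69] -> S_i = -9.74*(-2.04)^i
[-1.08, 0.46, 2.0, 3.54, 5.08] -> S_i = -1.08 + 1.54*i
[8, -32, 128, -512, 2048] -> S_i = 8*-4^i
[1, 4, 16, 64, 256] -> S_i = 1*4^i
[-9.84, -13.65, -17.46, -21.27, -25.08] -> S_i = -9.84 + -3.81*i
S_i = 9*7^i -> [9, 63, 441, 3087, 21609]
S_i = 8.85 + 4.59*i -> [8.85, 13.44, 18.03, 22.62, 27.21]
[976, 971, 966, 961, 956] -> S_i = 976 + -5*i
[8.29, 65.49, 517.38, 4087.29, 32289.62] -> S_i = 8.29*7.90^i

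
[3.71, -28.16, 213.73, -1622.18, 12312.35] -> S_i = 3.71*(-7.59)^i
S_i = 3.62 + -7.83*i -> [3.62, -4.21, -12.04, -19.87, -27.7]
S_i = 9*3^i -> [9, 27, 81, 243, 729]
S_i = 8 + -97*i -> [8, -89, -186, -283, -380]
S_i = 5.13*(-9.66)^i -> [5.13, -49.56, 478.71, -4624.33, 44671.02]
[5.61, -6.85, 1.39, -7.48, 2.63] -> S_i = Random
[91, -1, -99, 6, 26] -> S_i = Random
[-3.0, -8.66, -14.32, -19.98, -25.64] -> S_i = -3.00 + -5.66*i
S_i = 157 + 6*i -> [157, 163, 169, 175, 181]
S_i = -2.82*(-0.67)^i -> [-2.82, 1.89, -1.27, 0.85, -0.57]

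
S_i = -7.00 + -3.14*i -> [-7.0, -10.14, -13.28, -16.42, -19.56]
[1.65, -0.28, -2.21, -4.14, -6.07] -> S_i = 1.65 + -1.93*i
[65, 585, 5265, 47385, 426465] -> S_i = 65*9^i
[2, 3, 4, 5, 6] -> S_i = 2 + 1*i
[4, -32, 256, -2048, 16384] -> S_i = 4*-8^i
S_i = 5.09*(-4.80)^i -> [5.09, -24.43, 117.27, -562.91, 2701.98]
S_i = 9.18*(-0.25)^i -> [9.18, -2.3, 0.57, -0.14, 0.04]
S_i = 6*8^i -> [6, 48, 384, 3072, 24576]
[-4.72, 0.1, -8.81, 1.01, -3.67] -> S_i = Random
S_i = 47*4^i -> [47, 188, 752, 3008, 12032]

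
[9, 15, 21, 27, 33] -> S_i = 9 + 6*i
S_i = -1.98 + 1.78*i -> [-1.98, -0.2, 1.58, 3.36, 5.14]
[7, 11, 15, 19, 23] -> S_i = 7 + 4*i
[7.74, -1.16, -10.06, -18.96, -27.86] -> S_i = 7.74 + -8.90*i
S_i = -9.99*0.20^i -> [-9.99, -2.0, -0.4, -0.08, -0.02]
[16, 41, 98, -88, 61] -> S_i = Random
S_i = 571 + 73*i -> [571, 644, 717, 790, 863]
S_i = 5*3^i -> [5, 15, 45, 135, 405]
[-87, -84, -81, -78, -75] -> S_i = -87 + 3*i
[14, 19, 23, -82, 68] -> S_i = Random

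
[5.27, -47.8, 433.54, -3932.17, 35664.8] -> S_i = 5.27*(-9.07)^i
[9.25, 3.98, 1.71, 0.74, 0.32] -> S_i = 9.25*0.43^i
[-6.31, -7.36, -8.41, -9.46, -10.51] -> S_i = -6.31 + -1.05*i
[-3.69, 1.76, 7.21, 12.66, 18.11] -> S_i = -3.69 + 5.45*i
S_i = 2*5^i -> [2, 10, 50, 250, 1250]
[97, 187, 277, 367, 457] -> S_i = 97 + 90*i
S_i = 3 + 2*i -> [3, 5, 7, 9, 11]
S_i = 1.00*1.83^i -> [1.0, 1.83, 3.35, 6.13, 11.22]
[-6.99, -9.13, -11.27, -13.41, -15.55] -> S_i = -6.99 + -2.14*i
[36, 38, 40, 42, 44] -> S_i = 36 + 2*i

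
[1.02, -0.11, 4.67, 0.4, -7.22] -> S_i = Random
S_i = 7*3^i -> [7, 21, 63, 189, 567]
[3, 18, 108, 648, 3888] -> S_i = 3*6^i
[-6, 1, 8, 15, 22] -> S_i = -6 + 7*i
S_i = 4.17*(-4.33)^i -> [4.17, -18.06, 78.18, -338.53, 1465.84]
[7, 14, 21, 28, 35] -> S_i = 7 + 7*i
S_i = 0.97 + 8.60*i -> [0.97, 9.57, 18.17, 26.77, 35.37]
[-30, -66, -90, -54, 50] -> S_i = Random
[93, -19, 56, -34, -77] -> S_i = Random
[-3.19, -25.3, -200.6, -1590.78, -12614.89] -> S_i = -3.19*7.93^i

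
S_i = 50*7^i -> [50, 350, 2450, 17150, 120050]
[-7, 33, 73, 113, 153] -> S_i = -7 + 40*i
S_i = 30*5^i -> [30, 150, 750, 3750, 18750]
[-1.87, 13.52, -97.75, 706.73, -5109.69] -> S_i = -1.87*(-7.23)^i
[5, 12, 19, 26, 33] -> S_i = 5 + 7*i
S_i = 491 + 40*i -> [491, 531, 571, 611, 651]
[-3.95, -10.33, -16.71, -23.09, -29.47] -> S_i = -3.95 + -6.38*i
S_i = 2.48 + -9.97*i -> [2.48, -7.49, -17.46, -27.43, -37.4]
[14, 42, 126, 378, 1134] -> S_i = 14*3^i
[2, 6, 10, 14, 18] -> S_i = 2 + 4*i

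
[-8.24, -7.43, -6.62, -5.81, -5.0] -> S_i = -8.24 + 0.81*i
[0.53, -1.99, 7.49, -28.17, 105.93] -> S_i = 0.53*(-3.76)^i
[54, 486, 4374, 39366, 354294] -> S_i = 54*9^i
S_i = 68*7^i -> [68, 476, 3332, 23324, 163268]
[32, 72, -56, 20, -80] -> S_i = Random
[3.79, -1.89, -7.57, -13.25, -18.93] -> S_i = 3.79 + -5.68*i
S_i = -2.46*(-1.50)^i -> [-2.46, 3.69, -5.54, 8.3, -12.45]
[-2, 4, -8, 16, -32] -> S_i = -2*-2^i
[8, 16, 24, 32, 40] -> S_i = 8 + 8*i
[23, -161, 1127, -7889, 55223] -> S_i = 23*-7^i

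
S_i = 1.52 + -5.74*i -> [1.52, -4.22, -9.96, -15.7, -21.44]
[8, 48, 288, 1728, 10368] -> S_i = 8*6^i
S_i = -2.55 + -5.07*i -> [-2.55, -7.62, -12.69, -17.76, -22.83]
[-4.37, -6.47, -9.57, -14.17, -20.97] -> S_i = -4.37*1.48^i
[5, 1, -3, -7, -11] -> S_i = 5 + -4*i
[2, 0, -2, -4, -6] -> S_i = 2 + -2*i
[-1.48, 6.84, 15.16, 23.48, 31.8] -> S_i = -1.48 + 8.32*i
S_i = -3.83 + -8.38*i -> [-3.83, -12.21, -20.59, -28.97, -37.35]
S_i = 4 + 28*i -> [4, 32, 60, 88, 116]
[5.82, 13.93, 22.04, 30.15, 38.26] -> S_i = 5.82 + 8.11*i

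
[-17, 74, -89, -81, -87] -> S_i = Random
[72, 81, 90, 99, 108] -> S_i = 72 + 9*i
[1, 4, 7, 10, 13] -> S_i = 1 + 3*i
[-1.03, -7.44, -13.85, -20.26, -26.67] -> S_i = -1.03 + -6.41*i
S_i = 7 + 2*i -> [7, 9, 11, 13, 15]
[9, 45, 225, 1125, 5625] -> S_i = 9*5^i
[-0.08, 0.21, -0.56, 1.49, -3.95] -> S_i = -0.08*(-2.65)^i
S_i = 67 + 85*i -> [67, 152, 237, 322, 407]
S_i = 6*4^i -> [6, 24, 96, 384, 1536]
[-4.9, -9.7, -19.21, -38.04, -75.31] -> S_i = -4.90*1.98^i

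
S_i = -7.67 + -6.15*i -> [-7.67, -13.82, -19.97, -26.12, -32.27]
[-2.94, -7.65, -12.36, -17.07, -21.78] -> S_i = -2.94 + -4.71*i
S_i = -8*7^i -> [-8, -56, -392, -2744, -19208]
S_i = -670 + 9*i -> [-670, -661, -652, -643, -634]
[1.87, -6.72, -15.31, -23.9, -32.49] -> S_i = 1.87 + -8.59*i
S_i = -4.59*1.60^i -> [-4.59, -7.34, -11.75, -18.8, -30.08]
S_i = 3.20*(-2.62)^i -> [3.2, -8.38, 21.97, -57.55, 150.78]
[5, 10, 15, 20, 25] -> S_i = 5 + 5*i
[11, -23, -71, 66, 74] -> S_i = Random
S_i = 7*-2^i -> [7, -14, 28, -56, 112]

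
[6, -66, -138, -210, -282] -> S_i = 6 + -72*i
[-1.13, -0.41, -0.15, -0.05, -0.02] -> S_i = -1.13*0.36^i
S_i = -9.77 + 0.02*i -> [-9.77, -9.75, -9.73, -9.71, -9.69]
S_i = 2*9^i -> [2, 18, 162, 1458, 13122]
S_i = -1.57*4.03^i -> [-1.57, -6.33, -25.5, -102.76, -414.11]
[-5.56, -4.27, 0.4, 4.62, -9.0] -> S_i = Random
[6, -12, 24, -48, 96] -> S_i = 6*-2^i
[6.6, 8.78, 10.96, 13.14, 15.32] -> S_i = 6.60 + 2.18*i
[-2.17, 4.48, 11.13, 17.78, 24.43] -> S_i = -2.17 + 6.65*i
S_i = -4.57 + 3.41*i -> [-4.57, -1.16, 2.25, 5.66, 9.07]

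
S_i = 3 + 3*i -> [3, 6, 9, 12, 15]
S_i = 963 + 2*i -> [963, 965, 967, 969, 971]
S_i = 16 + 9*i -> [16, 25, 34, 43, 52]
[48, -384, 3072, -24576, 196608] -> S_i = 48*-8^i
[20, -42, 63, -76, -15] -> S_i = Random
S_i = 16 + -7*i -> [16, 9, 2, -5, -12]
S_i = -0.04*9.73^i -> [-0.04, -0.39, -3.79, -36.85, -358.52]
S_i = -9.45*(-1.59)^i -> [-9.45, 15.03, -23.89, 37.99, -60.4]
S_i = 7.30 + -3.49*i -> [7.3, 3.81, 0.32, -3.17, -6.66]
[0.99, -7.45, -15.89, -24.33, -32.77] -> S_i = 0.99 + -8.44*i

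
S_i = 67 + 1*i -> [67, 68, 69, 70, 71]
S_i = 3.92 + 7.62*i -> [3.92, 11.54, 19.16, 26.78, 34.4]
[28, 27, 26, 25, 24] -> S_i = 28 + -1*i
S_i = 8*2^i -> [8, 16, 32, 64, 128]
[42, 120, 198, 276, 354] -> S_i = 42 + 78*i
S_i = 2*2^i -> [2, 4, 8, 16, 32]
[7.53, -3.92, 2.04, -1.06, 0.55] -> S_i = 7.53*(-0.52)^i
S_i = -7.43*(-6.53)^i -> [-7.43, 48.52, -316.82, 2068.85, -13509.57]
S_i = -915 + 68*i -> [-915, -847, -779, -711, -643]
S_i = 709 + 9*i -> [709, 718, 727, 736, 745]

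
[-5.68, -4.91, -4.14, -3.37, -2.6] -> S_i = -5.68 + 0.77*i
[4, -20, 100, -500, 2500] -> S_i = 4*-5^i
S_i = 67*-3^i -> [67, -201, 603, -1809, 5427]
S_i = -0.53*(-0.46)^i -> [-0.53, 0.24, -0.11, 0.05, -0.02]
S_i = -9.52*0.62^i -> [-9.52, -5.9, -3.66, -2.27, -1.41]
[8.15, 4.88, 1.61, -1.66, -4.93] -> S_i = 8.15 + -3.27*i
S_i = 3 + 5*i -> [3, 8, 13, 18, 23]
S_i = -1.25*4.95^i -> [-1.25, -6.19, -30.63, -151.61, -750.47]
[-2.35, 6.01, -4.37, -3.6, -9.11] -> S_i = Random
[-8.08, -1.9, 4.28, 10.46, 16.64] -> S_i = -8.08 + 6.18*i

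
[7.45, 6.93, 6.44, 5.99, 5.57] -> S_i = 7.45*0.93^i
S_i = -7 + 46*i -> [-7, 39, 85, 131, 177]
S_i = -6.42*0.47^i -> [-6.42, -3.02, -1.42, -0.67, -0.31]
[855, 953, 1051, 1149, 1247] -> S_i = 855 + 98*i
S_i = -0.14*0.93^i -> [-0.14, -0.13, -0.12, -0.11, -0.1]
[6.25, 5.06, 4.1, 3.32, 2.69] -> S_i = 6.25*0.81^i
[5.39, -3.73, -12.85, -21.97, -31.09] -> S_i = 5.39 + -9.12*i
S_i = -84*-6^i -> [-84, 504, -3024, 18144, -108864]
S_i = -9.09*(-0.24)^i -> [-9.09, 2.18, -0.52, 0.13, -0.03]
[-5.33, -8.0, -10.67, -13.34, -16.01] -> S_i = -5.33 + -2.67*i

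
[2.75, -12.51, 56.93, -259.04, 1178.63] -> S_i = 2.75*(-4.55)^i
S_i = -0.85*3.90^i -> [-0.85, -3.32, -12.93, -50.42, -196.64]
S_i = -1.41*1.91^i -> [-1.41, -2.69, -5.14, -9.82, -18.77]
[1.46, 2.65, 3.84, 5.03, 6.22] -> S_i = 1.46 + 1.19*i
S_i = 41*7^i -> [41, 287, 2009, 14063, 98441]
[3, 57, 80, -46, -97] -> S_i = Random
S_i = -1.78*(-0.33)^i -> [-1.78, 0.59, -0.19, 0.06, -0.02]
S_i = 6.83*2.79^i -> [6.83, 19.06, 53.17, 148.33, 413.84]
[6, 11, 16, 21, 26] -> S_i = 6 + 5*i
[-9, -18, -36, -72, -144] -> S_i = -9*2^i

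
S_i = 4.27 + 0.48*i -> [4.27, 4.75, 5.23, 5.71, 6.19]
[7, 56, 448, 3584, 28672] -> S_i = 7*8^i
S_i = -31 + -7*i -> [-31, -38, -45, -52, -59]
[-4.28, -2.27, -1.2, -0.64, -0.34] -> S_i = -4.28*0.53^i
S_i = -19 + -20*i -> [-19, -39, -59, -79, -99]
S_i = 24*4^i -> [24, 96, 384, 1536, 6144]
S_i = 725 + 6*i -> [725, 731, 737, 743, 749]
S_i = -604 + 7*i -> [-604, -597, -590, -583, -576]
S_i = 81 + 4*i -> [81, 85, 89, 93, 97]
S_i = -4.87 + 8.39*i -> [-4.87, 3.52, 11.91, 20.3, 28.69]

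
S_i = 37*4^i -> [37, 148, 592, 2368, 9472]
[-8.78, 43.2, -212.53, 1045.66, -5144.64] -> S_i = -8.78*(-4.92)^i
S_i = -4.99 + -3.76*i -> [-4.99, -8.75, -12.51, -16.27, -20.03]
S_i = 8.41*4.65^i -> [8.41, 39.11, 181.85, 845.58, 3931.95]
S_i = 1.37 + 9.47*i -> [1.37, 10.84, 20.31, 29.78, 39.25]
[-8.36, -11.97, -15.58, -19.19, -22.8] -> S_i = -8.36 + -3.61*i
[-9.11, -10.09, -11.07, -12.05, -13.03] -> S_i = -9.11 + -0.98*i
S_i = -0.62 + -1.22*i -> [-0.62, -1.84, -3.06, -4.28, -5.5]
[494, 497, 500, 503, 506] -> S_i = 494 + 3*i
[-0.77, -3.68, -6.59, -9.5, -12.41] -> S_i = -0.77 + -2.91*i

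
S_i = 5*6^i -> [5, 30, 180, 1080, 6480]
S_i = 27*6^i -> [27, 162, 972, 5832, 34992]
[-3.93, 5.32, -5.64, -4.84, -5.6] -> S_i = Random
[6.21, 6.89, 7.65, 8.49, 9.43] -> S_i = 6.21*1.11^i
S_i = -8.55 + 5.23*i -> [-8.55, -3.32, 1.91, 7.14, 12.37]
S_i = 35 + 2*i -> [35, 37, 39, 41, 43]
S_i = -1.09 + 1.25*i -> [-1.09, 0.16, 1.41, 2.66, 3.91]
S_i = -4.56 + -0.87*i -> [-4.56, -5.43, -6.3, -7.17, -8.04]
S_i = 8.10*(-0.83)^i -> [8.1, -6.72, 5.58, -4.63, 3.84]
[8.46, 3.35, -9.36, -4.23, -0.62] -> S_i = Random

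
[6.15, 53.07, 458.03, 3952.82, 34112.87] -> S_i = 6.15*8.63^i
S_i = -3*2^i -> [-3, -6, -12, -24, -48]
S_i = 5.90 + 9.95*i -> [5.9, 15.85, 25.8, 35.75, 45.7]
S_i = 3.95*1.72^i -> [3.95, 6.79, 11.69, 20.1, 34.57]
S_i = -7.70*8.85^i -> [-7.7, -68.14, -603.08, -5337.29, -47234.99]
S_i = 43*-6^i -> [43, -258, 1548, -9288, 55728]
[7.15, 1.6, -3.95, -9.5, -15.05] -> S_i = 7.15 + -5.55*i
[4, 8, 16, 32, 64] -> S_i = 4*2^i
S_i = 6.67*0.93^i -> [6.67, 6.2, 5.77, 5.37, 4.99]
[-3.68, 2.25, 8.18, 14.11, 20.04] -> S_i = -3.68 + 5.93*i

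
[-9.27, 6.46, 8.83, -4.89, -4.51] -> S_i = Random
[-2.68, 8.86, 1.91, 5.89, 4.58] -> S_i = Random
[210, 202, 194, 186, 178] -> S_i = 210 + -8*i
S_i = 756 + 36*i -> [756, 792, 828, 864, 900]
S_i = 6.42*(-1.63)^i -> [6.42, -10.46, 17.06, -27.8, 45.32]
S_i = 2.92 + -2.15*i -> [2.92, 0.77, -1.38, -3.53, -5.68]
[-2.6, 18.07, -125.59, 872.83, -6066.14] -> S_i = -2.60*(-6.95)^i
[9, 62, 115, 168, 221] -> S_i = 9 + 53*i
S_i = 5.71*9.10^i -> [5.71, 51.96, 472.85, 4302.89, 39156.3]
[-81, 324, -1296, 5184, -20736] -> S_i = -81*-4^i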